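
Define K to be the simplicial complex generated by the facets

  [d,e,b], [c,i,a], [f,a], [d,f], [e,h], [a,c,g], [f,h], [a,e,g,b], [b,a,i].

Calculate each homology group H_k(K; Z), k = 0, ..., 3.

Order the vertices as a < b < c < d < e < f < g < h < i. Listing each simplex with vertices in this order, K has dimension 3 with simplices:

  0-simplices (9): a, b, c, d, e, f, g, h, i
  1-simplices (17): ab, ac, ae, af, ag, ai, bd, be, bg, bi, cg, ci, de, df, eg, eh, fh
  2-simplices (8): abe, abg, abi, acg, aci, aeg, bde, beg
  3-simplices (1): abeg

so the chain groups are C_0 ≅ Z^9, C_1 ≅ Z^17, C_2 ≅ Z^8, C_3 ≅ Z^1.

The boundary map ∂_1: C_1 → C_0 is given by ∂[p,q] = [q] − [p]. For instance
  ∂ai = i − a.
As a 9×17 matrix over Z this has rank 8, with invariant factors (1,1,1,1,1,1,1,1).

∂_2: C_2 → C_1 sends each 2-simplex [p,q,r] to [q,r] − [p,r] + [p,q]. For instance
  ∂abi = bi − ai + ab,
  ∂aeg = eg − ag + ae.
This gives a 17×8 integer matrix of rank 7; reducing to Smith normal form yields diagonal entries (1,1,1,1,1,1,1).

Boundary ∂_3: C_3 → C_2 sends each 3-simplex σ to the alternating sum Σ_i (−1)^i (σ with its i-th vertex removed). For instance
  ∂abeg = beg − aeg + abg − abe.
The 8×1 boundary matrix has rank 1 and Smith normal form diag(1).

Now H_k = ker ∂_k / im ∂_{k+1}, so:

  H_0: rank C_0 − rank ∂_1 = 9 − 8 = 1, and the invariant factors of ∂_1 are all 1, so H_0 ≅ Z.
  H_1: rank ker ∂_1 − rank ∂_2 = (17 − 8) − 7 = 2, and the invariant factors of ∂_2 are all 1, so H_1 ≅ Z^2.
  H_2: rank ker ∂_2 − rank ∂_3 = (8 − 7) − 1 = 0, and the invariant factors of ∂_3 are all 1, so H_2 ≅ 0.
  H_3: rank ker ∂_3 − rank ∂_4 = (1 − 1) − 0 = 0, and there is no ∂_4, so H_3 ≅ 0.

As a check, the Euler characteristic is 9 − 17 + 8 − 1 = -1, which agrees with 1 − 2 + 0 − 0 = -1.

H_0 ≅ Z,  H_1 ≅ Z^2,  H_2 = 0,  H_3 = 0.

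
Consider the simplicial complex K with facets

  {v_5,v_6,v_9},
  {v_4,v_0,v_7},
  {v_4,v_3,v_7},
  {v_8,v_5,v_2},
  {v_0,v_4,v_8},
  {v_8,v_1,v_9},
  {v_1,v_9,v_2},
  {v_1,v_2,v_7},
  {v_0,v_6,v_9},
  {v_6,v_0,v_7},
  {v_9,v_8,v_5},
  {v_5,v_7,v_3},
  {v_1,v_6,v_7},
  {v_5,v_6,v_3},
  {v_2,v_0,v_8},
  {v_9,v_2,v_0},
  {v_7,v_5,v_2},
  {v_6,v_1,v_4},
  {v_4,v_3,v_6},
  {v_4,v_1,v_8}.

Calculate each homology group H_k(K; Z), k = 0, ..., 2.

H_0 ≅ Z,  H_1 ≅ Z ⊕ Z_2,  H_2 = 0.

We work with the vertex ordering v_0 < v_1 < v_2 < v_3 < v_4 < v_5 < v_6 < v_7 < v_8 < v_9. The simplices of K, each written with vertices in increasing order, are:

  0-simplices (10): [v_0], [v_1], [v_2], [v_3], [v_4], [v_5], [v_6], [v_7], [v_8], [v_9]
  1-simplices (30): (30 of them)
  2-simplices (20): (20 of them)

so the chain groups are C_0 ≅ Z^10, C_1 ≅ Z^30, C_2 ≅ Z^20.

Boundary ∂_1: C_1 → C_0 maps an edge to its endpoints' difference, ∂[p,q] = q − p. For instance
  ∂[v_1,v_2] = [v_2] − [v_1].
The resulting 10×30 matrix has rank 9, and its Smith normal form has invariant factors (1,1,1,1,1,1,1,1,1).

Boundary ∂_2: C_2 → C_1 acts by ∂[p,q,r] = [q,r] − [p,r] + [p,q]. For instance
  ∂[v_3,v_4,v_6] = [v_4,v_6] − [v_3,v_6] + [v_3,v_4],
  ∂[v_1,v_2,v_9] = [v_2,v_9] − [v_1,v_9] + [v_1,v_2].
The resulting 30×20 matrix has rank 20, and its Smith normal form has invariant factors (1,1,1,1,1,1,1,1,1,1,1,1,1,1,1,1,1,1,1,2).

Reading off H_k = ker ∂_k / im ∂_{k+1}:

  H_0: rank C_0 − rank ∂_1 = 10 − 9 = 1, and the invariant factors of ∂_1 are all 1, so H_0 ≅ Z.
  H_1: rank ker ∂_1 − rank ∂_2 = (30 − 9) − 20 = 1, and ∂_2 has invariant factor 2 > 1, so H_1 ≅ Z ⊕ Z_2.
  H_2: rank ker ∂_2 − rank ∂_3 = (20 − 20) − 0 = 0, and there is no ∂_3, so H_2 ≅ 0.

As a check, the Euler characteristic is 10 − 30 + 20 = 0, which agrees with 1 − 1 + 0 = 0.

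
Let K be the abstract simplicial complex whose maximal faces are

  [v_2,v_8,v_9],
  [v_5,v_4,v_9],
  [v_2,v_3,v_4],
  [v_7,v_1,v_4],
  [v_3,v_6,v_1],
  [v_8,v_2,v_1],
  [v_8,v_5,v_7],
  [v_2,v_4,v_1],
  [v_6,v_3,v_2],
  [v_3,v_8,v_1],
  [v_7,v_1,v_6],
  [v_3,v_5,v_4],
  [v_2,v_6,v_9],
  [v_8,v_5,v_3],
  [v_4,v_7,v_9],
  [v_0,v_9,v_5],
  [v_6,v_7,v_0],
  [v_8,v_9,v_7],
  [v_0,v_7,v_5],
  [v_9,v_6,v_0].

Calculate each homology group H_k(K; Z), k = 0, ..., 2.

H_0 = Z,  H_1 = Z ⊕ Z/2,  H_2 = 0.

K has 10 vertices, 30 edges, 20 triangles.
rank ∂_0 = 0, rank ∂_1 = 9 ⇒ b_0 = 10 − 0 − 9 = 1; all invariant factors of ∂_1 are 1 so no torsion. So H_0 ≅ Z.
rank ∂_1 = 9, rank ∂_2 = 20 ⇒ b_1 = 30 − 9 − 20 = 1; ∂_2 has invariant factor(s) [2] giving torsion. So H_1 ≅ Z ⊕ Z/2.
rank ∂_2 = 20, rank ∂_3 = 0 ⇒ b_2 = 20 − 20 − 0 = 0. So H_2 ≅ 0.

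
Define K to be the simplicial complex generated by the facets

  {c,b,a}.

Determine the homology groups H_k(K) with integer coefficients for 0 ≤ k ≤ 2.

Fix the vertex order a < b < c and write every simplex with vertices in increasing order. Then dim K = 2 and the simplices of K are:

  0-simplices (3): a, b, c
  1-simplices (3): ab, ac, bc
  2-simplices (1): abc

giving chain groups C_0 ≅ Z^3, C_1 ≅ Z^3, C_2 ≅ Z^1.

The boundary map ∂_1: C_1 → C_0 maps an edge to its endpoints' difference, ∂[p,q] = q − p.
As a 3×3 matrix over Z this has rank 2, with invariant factors (1,1).

∂_2: C_2 → C_1 maps a triangle to the signed sum of its edges. For instance
  ∂abc = bc − ac + ab.
The 3×1 boundary matrix has rank 1 and Smith normal form diag(1).

Reading off H_k = ker ∂_k / im ∂_{k+1}:

  H_0: rank C_0 − rank ∂_1 = 3 − 2 = 1, and the invariant factors of ∂_1 are all 1, so H_0 ≅ Z.
  H_1: rank ker ∂_1 − rank ∂_2 = (3 − 2) − 1 = 0, and the invariant factors of ∂_2 are all 1, so H_1 ≅ 0.
  H_2: rank ker ∂_2 − rank ∂_3 = (1 − 1) − 0 = 0, and there is no ∂_3, so H_2 ≅ 0.

(K is a triangulation of the 2-simplex.)

H_0 = Z,  H_1 = 0,  H_2 = 0.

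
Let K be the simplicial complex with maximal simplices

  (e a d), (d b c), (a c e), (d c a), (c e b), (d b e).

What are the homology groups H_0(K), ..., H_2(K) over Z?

H_0 = Z,  H_1 = 0,  H_2 = Z.

Order the vertices as a < b < c < d < e. Listing each simplex with vertices in this order, K has dimension 2 with simplices:

  0-simplices (5): a, b, c, d, e
  1-simplices (9): ac, ad, ae, bc, bd, be, cd, ce, de
  2-simplices (6): acd, ace, ade, bcd, bce, bde

giving chain groups C_0 ≅ Z^5, C_1 ≅ Z^9, C_2 ≅ Z^6.

∂_1: C_1 → C_0 is given by ∂[p,q] = [q] − [p]. For instance
  ∂cd = d − c.
The 5×9 boundary matrix has rank 4 and Smith normal form diag(1,1,1,1).

The boundary map ∂_2: C_2 → C_1 sends each 2-simplex [p,q,r] to [q,r] − [p,r] + [p,q]. For instance
  ∂bce = ce − be + bc,
  ∂acd = cd − ad + ac.
The resulting 9×6 matrix has rank 5, and its Smith normal form has invariant factors (1,1,1,1,1).

Computing H_k = (kernel of ∂_k) / (image of ∂_{k+1}):

  H_0: rank C_0 − rank ∂_1 = 5 − 4 = 1, and the invariant factors of ∂_1 are all 1, so H_0 = Z.
  H_1: rank ker ∂_1 − rank ∂_2 = (9 − 4) − 5 = 0, and the invariant factors of ∂_2 are all 1, so H_1 = 0.
  H_2: rank ker ∂_2 − rank ∂_3 = (6 − 5) − 0 = 1, and there is no ∂_3, so H_2 = Z.

As a check, the Euler characteristic is 5 − 9 + 6 = 2, which agrees with 1 − 0 + 1 = 2.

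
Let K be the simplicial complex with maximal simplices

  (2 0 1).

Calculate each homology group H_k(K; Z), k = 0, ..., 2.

Take the total order 0 < 1 < 2 on the vertex set. Then K (dimension 2) consists of the simplices:

  0-simplices (3): [0], [1], [2]
  1-simplices (3): [0,1], [0,2], [1,2]
  2-simplices (1): [0,1,2]

Hence C_0 ≅ Z^3, C_1 ≅ Z^3, C_2 ≅ Z^1.

The boundary map ∂_1: C_1 → C_0 sends each edge [p,q] (with p < q) to q − p. For instance
  ∂[0,2] = [2] − [0].
The 3×3 boundary matrix has rank 2 and Smith normal form diag(1,1).

Boundary ∂_2: C_2 → C_1 maps a triangle to the signed sum of its edges. For instance
  ∂[0,1,2] = [1,2] − [0,2] + [0,1].
The resulting 3×1 matrix has rank 1, and its Smith normal form has invariant factors (1).

Now H_k = ker ∂_k / im ∂_{k+1}, so:

  H_0: rank C_0 − rank ∂_1 = 3 − 2 = 1, and the invariant factors of ∂_1 are all 1, so H_0 ≅ Z.
  H_1: rank ker ∂_1 − rank ∂_2 = (3 − 2) − 1 = 0, and the invariant factors of ∂_2 are all 1, so H_1 ≅ 0.
  H_2: rank ker ∂_2 − rank ∂_3 = (1 − 1) − 0 = 0, and there is no ∂_3, so H_2 ≅ 0.

As a check, the Euler characteristic is 3 − 3 + 1 = 1, which agrees with 1 − 0 + 0 = 1.
(K is a triangulation of the 2-simplex.)

H_0 = Z,  H_1 = 0,  H_2 = 0.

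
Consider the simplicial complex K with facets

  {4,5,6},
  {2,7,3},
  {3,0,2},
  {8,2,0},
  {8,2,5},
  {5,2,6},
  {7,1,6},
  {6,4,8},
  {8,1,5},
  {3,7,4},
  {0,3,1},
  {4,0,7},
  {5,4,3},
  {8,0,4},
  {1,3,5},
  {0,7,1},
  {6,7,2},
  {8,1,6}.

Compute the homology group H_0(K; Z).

H_0 ≅ Z.

We work with the vertex ordering 0 < 1 < 2 < 3 < 4 < 5 < 6 < 7 < 8. The simplices of K, each written with vertices in increasing order, are:

  0-simplices (9): [0], [1], [2], [3], [4], [5], [6], [7], [8]
  1-simplices (27): (27 of them)
  2-simplices (18): [0,1,3], [0,1,7], [0,2,3], [0,2,8], [0,4,7], [0,4,8], [1,3,5], [1,5,8], [1,6,7], [1,6,8], [2,3,7], [2,5,6], [2,5,8], [2,6,7], [3,4,5], [3,4,7], [4,5,6], [4,6,8]

giving chain groups C_0 ≅ Z^9, C_1 ≅ Z^27, C_2 ≅ Z^18.

Boundary ∂_1: C_1 → C_0 is given by ∂[p,q] = [q] − [p].
As a 9×27 matrix over Z this has rank 8, with invariant factors (1,1,1,1,1,1,1,1).

Boundary ∂_2: C_2 → C_1 maps a triangle to the signed sum of its edges. For instance
  ∂[0,1,7] = [1,7] − [0,7] + [0,1],
  ∂[3,4,7] = [4,7] − [3,7] + [3,4].
The resulting 27×18 matrix has rank 18, and its Smith normal form has invariant factors (1,1,1,1,1,1,1,1,1,1,1,1,1,1,1,1,1,2).

Computing H_k = (kernel of ∂_k) / (image of ∂_{k+1}):

  H_0: rank C_0 − rank ∂_1 = 9 − 8 = 1, and the invariant factors of ∂_1 are all 1, so H_0 = Z.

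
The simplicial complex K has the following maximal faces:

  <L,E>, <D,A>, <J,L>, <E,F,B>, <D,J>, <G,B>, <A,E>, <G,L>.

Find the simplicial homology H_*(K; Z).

Order the vertices as A < B < D < E < F < G < J < L. Listing each simplex with vertices in this order, K has dimension 2 with simplices:

  0-simplices (8): A, B, D, E, F, G, J, L
  1-simplices (10): AD, AE, BE, BF, BG, DJ, EF, EL, GL, JL
  2-simplices (1): BEF

so the chain groups are C_0 ≅ Z^8, C_1 ≅ Z^10, C_2 ≅ Z^1.

Boundary ∂_1: C_1 → C_0 sends each edge [p,q] (with p < q) to q − p. For instance
  ∂BG = G − B.
The resulting 8×10 matrix has rank 7, and its Smith normal form has invariant factors (1,1,1,1,1,1,1).

The boundary map ∂_2: C_2 → C_1 sends each 2-simplex [p,q,r] to [q,r] − [p,r] + [p,q]. For instance
  ∂BEF = EF − BF + BE.
As a 10×1 matrix over Z this has rank 1, with invariant factors (1).

From H_k ≅ ker(∂_k) / im(∂_{k+1}) we obtain:

  H_0: rank C_0 − rank ∂_1 = 8 − 7 = 1, and the invariant factors of ∂_1 are all 1, so H_0 = Z.
  H_1: rank ker ∂_1 − rank ∂_2 = (10 − 7) − 1 = 2, and the invariant factors of ∂_2 are all 1, so H_1 = Z^2.
  H_2: rank ker ∂_2 − rank ∂_3 = (1 − 1) − 0 = 0, and there is no ∂_3, so H_2 = 0.

H_0 = Z,  H_1 = Z^2,  H_2 = 0.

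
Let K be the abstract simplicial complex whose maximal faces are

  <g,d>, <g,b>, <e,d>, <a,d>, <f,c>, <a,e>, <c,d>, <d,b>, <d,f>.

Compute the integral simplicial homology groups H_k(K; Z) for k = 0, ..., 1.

H_0 ≅ Z,  H_1 ≅ Z^3.

Order the vertices as a < b < c < d < e < f < g. Listing each simplex with vertices in this order, K has dimension 1 with simplices:

  0-simplices (7): a, b, c, d, e, f, g
  1-simplices (9): ad, ae, bd, bg, cd, cf, de, df, dg

giving chain groups C_0 ≅ Z^7, C_1 ≅ Z^9.

Boundary ∂_1: C_1 → C_0 sends each edge [p,q] (with p < q) to q − p. For instance
  ∂de = e − d.
This gives a 7×9 integer matrix of rank 6; reducing to Smith normal form yields diagonal entries (1,1,1,1,1,1).

Reading off H_k = ker ∂_k / im ∂_{k+1}:

  H_0: rank C_0 − rank ∂_1 = 7 − 6 = 1, and the invariant factors of ∂_1 are all 1, so H_0 = Z.
  H_1: rank ker ∂_1 − rank ∂_2 = (9 − 6) − 0 = 3, and there is no ∂_2, so H_1 = Z^3.

As a check, the Euler characteristic is 7 − 9 = -2, which agrees with 1 − 3 = -2.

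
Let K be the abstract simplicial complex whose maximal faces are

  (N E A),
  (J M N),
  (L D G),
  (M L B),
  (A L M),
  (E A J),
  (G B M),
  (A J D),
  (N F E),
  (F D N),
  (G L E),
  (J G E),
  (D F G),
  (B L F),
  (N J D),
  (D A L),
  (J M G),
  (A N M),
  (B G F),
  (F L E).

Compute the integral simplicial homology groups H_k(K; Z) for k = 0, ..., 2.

H_0 ≅ Z,  H_1 ≅ Z × Z/2,  H_2 = 0.

Take the total order A < B < D < E < F < G < J < L < M < N on the vertex set. Then K (dimension 2) consists of the simplices:

  0-simplices (10): A, B, D, E, F, G, J, L, M, N
  1-simplices (30): AD, AE, AJ, AL, AM, AN, BF, BG, BL, BM, DF, DG, DJ, DL, DN, EF, EG, EJ, EL, EN, FG, FL, FN, GJ, GL, GM, JM, JN, LM, MN
  2-simplices (20): ADJ, ADL, AEJ, AEN, ALM, AMN, BFG, BFL, BGM, BLM, DFG, DFN, DGL, DJN, EFL, EFN, EGJ, EGL, GJM, JMN

Hence C_0 ≅ Z^10, C_1 ≅ Z^30, C_2 ≅ Z^20.

Boundary ∂_1: C_1 → C_0 sends each edge [p,q] (with p < q) to q − p. For instance
  ∂JM = M − J.
As a 10×30 matrix over Z this has rank 9, with invariant factors (1,1,1,1,1,1,1,1,1).

Boundary ∂_2: C_2 → C_1 sends each 2-simplex [p,q,r] to [q,r] − [p,r] + [p,q]. For instance
  ∂BFL = FL − BL + BF,
  ∂BGM = GM − BM + BG.
As a 30×20 matrix over Z this has rank 20, with invariant factors (1,1,1,1,1,1,1,1,1,1,1,1,1,1,1,1,1,1,1,2).

Now H_k = ker ∂_k / im ∂_{k+1}, so:

  H_0: rank C_0 − rank ∂_1 = 10 − 9 = 1, and the invariant factors of ∂_1 are all 1, so H_0 ≅ Z.
  H_1: rank ker ∂_1 − rank ∂_2 = (30 − 9) − 20 = 1, and ∂_2 has invariant factor 2 > 1, so H_1 ≅ Z × Z/2.
  H_2: rank ker ∂_2 − rank ∂_3 = (20 − 20) − 0 = 0, and there is no ∂_3, so H_2 ≅ 0.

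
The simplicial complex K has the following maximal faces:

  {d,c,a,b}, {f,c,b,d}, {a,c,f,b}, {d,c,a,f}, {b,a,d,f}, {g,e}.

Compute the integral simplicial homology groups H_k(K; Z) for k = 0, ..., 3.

We work with the vertex ordering a < b < c < d < e < f < g. The simplices of K, each written with vertices in increasing order, are:

  0-simplices (7): a, b, c, d, e, f, g
  1-simplices (11): ab, ac, ad, af, bc, bd, bf, cd, cf, df, eg
  2-simplices (10): abc, abd, abf, acd, acf, adf, bcd, bcf, bdf, cdf
  3-simplices (5): abcd, abcf, abdf, acdf, bcdf

Hence C_0 ≅ Z^7, C_1 ≅ Z^11, C_2 ≅ Z^10, C_3 ≅ Z^5.

Boundary ∂_1: C_1 → C_0 sends each edge [p,q] (with p < q) to q − p. For instance
  ∂cd = d − c.
The 7×11 boundary matrix has rank 5 and Smith normal form diag(1,1,1,1,1).

The boundary map ∂_2: C_2 → C_1 sends each 2-simplex [p,q,r] to [q,r] − [p,r] + [p,q]. For instance
  ∂abc = bc − ac + ab,
  ∂cdf = df − cf + cd.
As a 11×10 matrix over Z this has rank 6, with invariant factors (1,1,1,1,1,1).

∂_3: C_3 → C_2 sends each 3-simplex σ to the alternating sum Σ_i (−1)^i (σ with its i-th vertex removed). For instance
  ∂abcf = bcf − acf + abf − abc,
  ∂abcd = bcd − acd + abd − abc.
The 10×5 boundary matrix has rank 4 and Smith normal form diag(1,1,1,1).

Now H_k = ker ∂_k / im ∂_{k+1}, so:

  H_0: rank C_0 − rank ∂_1 = 7 − 5 = 2, and the invariant factors of ∂_1 are all 1, so H_0 ≅ Z^2.
  H_1: rank ker ∂_1 − rank ∂_2 = (11 − 5) − 6 = 0, and the invariant factors of ∂_2 are all 1, so H_1 ≅ 0.
  H_2: rank ker ∂_2 − rank ∂_3 = (10 − 6) − 4 = 0, and the invariant factors of ∂_3 are all 1, so H_2 ≅ 0.
  H_3: rank ker ∂_3 − rank ∂_4 = (5 − 4) − 0 = 1, and there is no ∂_4, so H_3 ≅ Z.

(K is a triangulation of the disjoint union of the 1-simplex and the 3-sphere S^3.)

H_0 ≅ Z^2,  H_1 = 0,  H_2 = 0,  H_3 ≅ Z.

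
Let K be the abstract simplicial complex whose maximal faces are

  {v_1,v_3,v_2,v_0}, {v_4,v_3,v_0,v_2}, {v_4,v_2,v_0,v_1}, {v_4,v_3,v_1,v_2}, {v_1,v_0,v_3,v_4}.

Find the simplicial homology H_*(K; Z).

H_0 ≅ Z,  H_1 = 0,  H_2 = 0,  H_3 ≅ Z.

Order the vertices as v_0 < v_1 < v_2 < v_3 < v_4. Listing each simplex with vertices in this order, K has dimension 3 with simplices:

  0-simplices (5): [v_0], [v_1], [v_2], [v_3], [v_4]
  1-simplices (10): [v_0,v_1], [v_0,v_2], [v_0,v_3], [v_0,v_4], [v_1,v_2], [v_1,v_3], [v_1,v_4], [v_2,v_3], [v_2,v_4], [v_3,v_4]
  2-simplices (10): [v_0,v_1,v_2], [v_0,v_1,v_3], [v_0,v_1,v_4], [v_0,v_2,v_3], [v_0,v_2,v_4], [v_0,v_3,v_4], [v_1,v_2,v_3], [v_1,v_2,v_4], [v_1,v_3,v_4], [v_2,v_3,v_4]
  3-simplices (5): [v_0,v_1,v_2,v_3], [v_0,v_1,v_2,v_4], [v_0,v_1,v_3,v_4], [v_0,v_2,v_3,v_4], [v_1,v_2,v_3,v_4]

giving chain groups C_0 ≅ Z^5, C_1 ≅ Z^10, C_2 ≅ Z^10, C_3 ≅ Z^5.

Boundary ∂_1: C_1 → C_0 is given by ∂[p,q] = [q] − [p].
The resulting 5×10 matrix has rank 4, and its Smith normal form has invariant factors (1,1,1,1).

Boundary ∂_2: C_2 → C_1 sends each 2-simplex [p,q,r] to [q,r] − [p,r] + [p,q]. For instance
  ∂[v_0,v_2,v_4] = [v_2,v_4] − [v_0,v_4] + [v_0,v_2],
  ∂[v_2,v_3,v_4] = [v_3,v_4] − [v_2,v_4] + [v_2,v_3].
The resulting 10×10 matrix has rank 6, and its Smith normal form has invariant factors (1,1,1,1,1,1).

Boundary ∂_3: C_3 → C_2 sends each 3-simplex σ to the alternating sum Σ_i (−1)^i (σ with its i-th vertex removed). For instance
  ∂[v_0,v_1,v_2,v_3] = [v_1,v_2,v_3] − [v_0,v_2,v_3] + [v_0,v_1,v_3] − [v_0,v_1,v_2],
  ∂[v_1,v_2,v_3,v_4] = [v_2,v_3,v_4] − [v_1,v_3,v_4] + [v_1,v_2,v_4] − [v_1,v_2,v_3].
As a 10×5 matrix over Z this has rank 4, with invariant factors (1,1,1,1).

Reading off H_k = ker ∂_k / im ∂_{k+1}:

  H_0: rank C_0 − rank ∂_1 = 5 − 4 = 1, and the invariant factors of ∂_1 are all 1, so H_0 ≅ Z.
  H_1: rank ker ∂_1 − rank ∂_2 = (10 − 4) − 6 = 0, and the invariant factors of ∂_2 are all 1, so H_1 ≅ 0.
  H_2: rank ker ∂_2 − rank ∂_3 = (10 − 6) − 4 = 0, and the invariant factors of ∂_3 are all 1, so H_2 ≅ 0.
  H_3: rank ker ∂_3 − rank ∂_4 = (5 − 4) − 0 = 1, and there is no ∂_4, so H_3 ≅ Z.

As a check, the Euler characteristic is 5 − 10 + 10 − 5 = 0, which agrees with 1 − 0 + 0 − 1 = 0.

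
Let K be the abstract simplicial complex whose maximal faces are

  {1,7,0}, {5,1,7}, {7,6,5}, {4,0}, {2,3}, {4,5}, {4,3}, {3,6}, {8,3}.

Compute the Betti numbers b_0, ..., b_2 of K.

b_0 = 1, b_1 = 2, b_2 = 0.

Take the total order 0 < 1 < 2 < 3 < 4 < 5 < 6 < 7 < 8 on the vertex set. Then K (dimension 2) consists of the simplices:

  0-simplices (9): [0], [1], [2], [3], [4], [5], [6], [7], [8]
  1-simplices (13): [0,1], [0,4], [0,7], [1,5], [1,7], [2,3], [3,4], [3,6], [3,8], [4,5], [5,6], [5,7], [6,7]
  2-simplices (3): [0,1,7], [1,5,7], [5,6,7]

Hence C_0 ≅ Z^9, C_1 ≅ Z^13, C_2 ≅ Z^3.

The boundary map ∂_1: C_1 → C_0 is given by ∂[p,q] = [q] − [p]. For instance
  ∂[6,7] = [7] − [6].
As a 9×13 matrix over Z this has rank 8, with invariant factors (1,1,1,1,1,1,1,1).

The boundary map ∂_2: C_2 → C_1 maps a triangle to the signed sum of its edges. For instance
  ∂[0,1,7] = [1,7] − [0,7] + [0,1],
  ∂[5,6,7] = [6,7] − [5,7] + [5,6].
As a 13×3 matrix over Z this has rank 3, with invariant factors (1,1,1).

Now H_k = ker ∂_k / im ∂_{k+1}, so:

  H_0: rank C_0 − rank ∂_1 = 9 − 8 = 1, and the invariant factors of ∂_1 are all 1, so H_0 ≅ Z.
  H_1: rank ker ∂_1 − rank ∂_2 = (13 − 8) − 3 = 2, and the invariant factors of ∂_2 are all 1, so H_1 ≅ Z^2.
  H_2: rank ker ∂_2 − rank ∂_3 = (3 − 3) − 0 = 0, and there is no ∂_3, so H_2 ≅ 0.

As a check, the Euler characteristic is 9 − 13 + 3 = -1, which agrees with 1 − 2 + 0 = -1.

Hence the Betti numbers are b_0 = 1, b_1 = 2, b_2 = 0.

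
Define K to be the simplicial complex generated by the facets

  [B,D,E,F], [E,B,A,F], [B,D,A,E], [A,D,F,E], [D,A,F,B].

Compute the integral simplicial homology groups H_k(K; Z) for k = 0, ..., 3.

H_0 ≅ Z,  H_1 = 0,  H_2 = 0,  H_3 ≅ Z.

Fix the vertex order A < B < D < E < F and write every simplex with vertices in increasing order. Then dim K = 3 and the simplices of K are:

  0-simplices (5): A, B, D, E, F
  1-simplices (10): AB, AD, AE, AF, BD, BE, BF, DE, DF, EF
  2-simplices (10): ABD, ABE, ABF, ADE, ADF, AEF, BDE, BDF, BEF, DEF
  3-simplices (5): ABDE, ABDF, ABEF, ADEF, BDEF

Hence C_0 ≅ Z^5, C_1 ≅ Z^10, C_2 ≅ Z^10, C_3 ≅ Z^5.

The boundary map ∂_1: C_1 → C_0 is given by ∂[p,q] = [q] − [p]. For instance
  ∂DF = F − D.
The resulting 5×10 matrix has rank 4, and its Smith normal form has invariant factors (1,1,1,1).

Boundary ∂_2: C_2 → C_1 acts by ∂[p,q,r] = [q,r] − [p,r] + [p,q]. For instance
  ∂ADE = DE − AE + AD,
  ∂BDE = DE − BE + BD.
The 10×10 boundary matrix has rank 6 and Smith normal form diag(1,1,1,1,1,1).

Boundary ∂_3: C_3 → C_2 sends each 3-simplex σ to the alternating sum Σ_i (−1)^i (σ with its i-th vertex removed). For instance
  ∂ABEF = BEF − AEF + ABF − ABE,
  ∂ABDE = BDE − ADE + ABE − ABD.
The resulting 10×5 matrix has rank 4, and its Smith normal form has invariant factors (1,1,1,1).

Reading off H_k = ker ∂_k / im ∂_{k+1}:

  H_0: rank C_0 − rank ∂_1 = 5 − 4 = 1, and the invariant factors of ∂_1 are all 1, so H_0 ≅ Z.
  H_1: rank ker ∂_1 − rank ∂_2 = (10 − 4) − 6 = 0, and the invariant factors of ∂_2 are all 1, so H_1 ≅ 0.
  H_2: rank ker ∂_2 − rank ∂_3 = (10 − 6) − 4 = 0, and the invariant factors of ∂_3 are all 1, so H_2 ≅ 0.
  H_3: rank ker ∂_3 − rank ∂_4 = (5 − 4) − 0 = 1, and there is no ∂_4, so H_3 ≅ Z.

As a check, the Euler characteristic is 5 − 10 + 10 − 5 = 0, which agrees with 1 − 0 + 0 − 1 = 0.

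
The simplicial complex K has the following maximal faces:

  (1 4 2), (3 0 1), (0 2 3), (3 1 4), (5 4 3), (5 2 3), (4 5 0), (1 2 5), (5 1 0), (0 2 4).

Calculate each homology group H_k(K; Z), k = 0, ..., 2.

K has 6 vertices, 15 edges, 10 triangles.
rank ∂_0 = 0, rank ∂_1 = 5 ⇒ b_0 = 6 − 0 − 5 = 1; all invariant factors of ∂_1 are 1 so no torsion. So H_0 ≅ Z.
rank ∂_1 = 5, rank ∂_2 = 10 ⇒ b_1 = 15 − 5 − 10 = 0; ∂_2 has invariant factor(s) [2] giving torsion. So H_1 ≅ Z/2.
rank ∂_2 = 10, rank ∂_3 = 0 ⇒ b_2 = 10 − 10 − 0 = 0. So H_2 ≅ 0.

H_0 = Z,  H_1 = Z/2,  H_2 = 0.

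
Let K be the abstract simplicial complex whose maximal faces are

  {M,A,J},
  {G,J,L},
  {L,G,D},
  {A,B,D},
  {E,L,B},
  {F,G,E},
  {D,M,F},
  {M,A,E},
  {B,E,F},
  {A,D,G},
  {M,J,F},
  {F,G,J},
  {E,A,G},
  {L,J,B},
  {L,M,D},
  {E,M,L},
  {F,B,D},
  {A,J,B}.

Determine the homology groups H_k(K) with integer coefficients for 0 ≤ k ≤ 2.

H_0 = Z,  H_1 = Z^2,  H_2 = Z.

Fix the vertex order A < B < D < E < F < G < J < L < M and write every simplex with vertices in increasing order. Then dim K = 2 and the simplices of K are:

  0-simplices (9): A, B, D, E, F, G, J, L, M
  1-simplices (27): AB, AD, AE, AG, AJ, AM, BD, BE, BF, BJ, BL, DF, DG, DL, DM, EF, EG, EL, EM, FG, FJ, FM, GJ, GL, JL, JM, LM
  2-simplices (18): ABD, ABJ, ADG, AEG, AEM, AJM, BDF, BEF, BEL, BJL, DFM, DGL, DLM, EFG, ELM, FGJ, FJM, GJL

so the chain groups are C_0 ≅ Z^9, C_1 ≅ Z^27, C_2 ≅ Z^18.

∂_1: C_1 → C_0 maps an edge to its endpoints' difference, ∂[p,q] = q − p.
This gives a 9×27 integer matrix of rank 8; reducing to Smith normal form yields diagonal entries (1,1,1,1,1,1,1,1).

Boundary ∂_2: C_2 → C_1 sends each 2-simplex [p,q,r] to [q,r] − [p,r] + [p,q]. For instance
  ∂GJL = JL − GL + GJ,
  ∂ABJ = BJ − AJ + AB.
This gives a 27×18 integer matrix of rank 17; reducing to Smith normal form yields diagonal entries (1,1,1,1,1,1,1,1,1,1,1,1,1,1,1,1,1).

Reading off H_k = ker ∂_k / im ∂_{k+1}:

  H_0: rank C_0 − rank ∂_1 = 9 − 8 = 1, and the invariant factors of ∂_1 are all 1, so H_0 ≅ Z.
  H_1: rank ker ∂_1 − rank ∂_2 = (27 − 8) − 17 = 2, and the invariant factors of ∂_2 are all 1, so H_1 ≅ Z^2.
  H_2: rank ker ∂_2 − rank ∂_3 = (18 − 17) − 0 = 1, and there is no ∂_3, so H_2 ≅ Z.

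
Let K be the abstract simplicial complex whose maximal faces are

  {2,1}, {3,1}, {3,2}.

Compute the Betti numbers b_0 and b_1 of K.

b_0 = 1, b_1 = 1.

Take the total order 1 < 2 < 3 on the vertex set. Then K (dimension 1) consists of the simplices:

  0-simplices (3): [1], [2], [3]
  1-simplices (3): [1,2], [1,3], [2,3]

Hence C_0 ≅ Z^3, C_1 ≅ Z^3.

The boundary map ∂_1: C_1 → C_0 sends each edge [p,q] (with p < q) to q − p. For instance
  ∂[2,3] = [3] − [2].
As a 3×3 matrix over Z this has rank 2, with invariant factors (1,1).

Computing H_k = (kernel of ∂_k) / (image of ∂_{k+1}):

  H_0: rank C_0 − rank ∂_1 = 3 − 2 = 1, and the invariant factors of ∂_1 are all 1, so H_0 = Z.
  H_1: rank ker ∂_1 − rank ∂_2 = (3 − 2) − 0 = 1, and there is no ∂_2, so H_1 = Z.

As a check, the Euler characteristic is 3 − 3 = 0, which agrees with 1 − 1 = 0.
(K is a triangulation of the circle S^1.)

Hence the Betti numbers are b_0 = 1, b_1 = 1.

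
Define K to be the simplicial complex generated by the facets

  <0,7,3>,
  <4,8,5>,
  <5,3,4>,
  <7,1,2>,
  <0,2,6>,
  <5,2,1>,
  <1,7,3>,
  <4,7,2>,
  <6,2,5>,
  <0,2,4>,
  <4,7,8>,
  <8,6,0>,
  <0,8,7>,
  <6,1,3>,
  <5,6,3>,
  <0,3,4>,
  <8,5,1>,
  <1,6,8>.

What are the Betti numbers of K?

Fix the vertex order 0 < 1 < 2 < 3 < 4 < 5 < 6 < 7 < 8 and write every simplex with vertices in increasing order. Then dim K = 2 and the simplices of K are:

  0-simplices (9): [0], [1], [2], [3], [4], [5], [6], [7], [8]
  1-simplices (27): (27 of them)
  2-simplices (18): [0,2,4], [0,2,6], [0,3,4], [0,3,7], [0,6,8], [0,7,8], [1,2,5], [1,2,7], [1,3,6], [1,3,7], [1,5,8], [1,6,8], [2,4,7], [2,5,6], [3,4,5], [3,5,6], [4,5,8], [4,7,8]

giving chain groups C_0 ≅ Z^9, C_1 ≅ Z^27, C_2 ≅ Z^18.

∂_1: C_1 → C_0 maps an edge to its endpoints' difference, ∂[p,q] = q − p.
The resulting 9×27 matrix has rank 8, and its Smith normal form has invariant factors (1,1,1,1,1,1,1,1).

∂_2: C_2 → C_1 maps a triangle to the signed sum of its edges. For instance
  ∂[3,4,5] = [4,5] − [3,5] + [3,4],
  ∂[0,3,4] = [3,4] − [0,4] + [0,3].
This gives a 27×18 integer matrix of rank 18; reducing to Smith normal form yields diagonal entries (1,1,1,1,1,1,1,1,1,1,1,1,1,1,1,1,1,2).

From H_k ≅ ker(∂_k) / im(∂_{k+1}) we obtain:

  H_0: rank C_0 − rank ∂_1 = 9 − 8 = 1, and the invariant factors of ∂_1 are all 1, so H_0 = Z.
  H_1: rank ker ∂_1 − rank ∂_2 = (27 − 8) − 18 = 1, and ∂_2 has invariant factor 2 > 1, so H_1 = Z ⊕ Z/2Z.
  H_2: rank ker ∂_2 − rank ∂_3 = (18 − 18) − 0 = 0, and there is no ∂_3, so H_2 = 0.

As a check, the Euler characteristic is 9 − 27 + 18 = 0, which agrees with 1 − 1 + 0 = 0.

Hence the Betti numbers are b_0 = 1, b_1 = 1, b_2 = 0.

b_0 = 1, b_1 = 1, b_2 = 0.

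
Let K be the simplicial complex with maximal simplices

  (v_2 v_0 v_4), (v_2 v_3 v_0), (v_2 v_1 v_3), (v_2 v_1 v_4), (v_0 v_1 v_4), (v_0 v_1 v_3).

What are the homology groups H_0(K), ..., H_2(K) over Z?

H_0 ≅ Z,  H_1 = 0,  H_2 ≅ Z.

Order the vertices as v_0 < v_1 < v_2 < v_3 < v_4. Listing each simplex with vertices in this order, K has dimension 2 with simplices:

  0-simplices (5): [v_0], [v_1], [v_2], [v_3], [v_4]
  1-simplices (9): [v_0,v_1], [v_0,v_2], [v_0,v_3], [v_0,v_4], [v_1,v_2], [v_1,v_3], [v_1,v_4], [v_2,v_3], [v_2,v_4]
  2-simplices (6): [v_0,v_1,v_3], [v_0,v_1,v_4], [v_0,v_2,v_3], [v_0,v_2,v_4], [v_1,v_2,v_3], [v_1,v_2,v_4]

so the chain groups are C_0 ≅ Z^5, C_1 ≅ Z^9, C_2 ≅ Z^6.

The boundary map ∂_1: C_1 → C_0 maps an edge to its endpoints' difference, ∂[p,q] = q − p. For instance
  ∂[v_0,v_4] = [v_4] − [v_0].
As a 5×9 matrix over Z this has rank 4, with invariant factors (1,1,1,1).

The boundary map ∂_2: C_2 → C_1 maps a triangle to the signed sum of its edges. For instance
  ∂[v_0,v_2,v_4] = [v_2,v_4] − [v_0,v_4] + [v_0,v_2],
  ∂[v_1,v_2,v_3] = [v_2,v_3] − [v_1,v_3] + [v_1,v_2].
The resulting 9×6 matrix has rank 5, and its Smith normal form has invariant factors (1,1,1,1,1).

Now H_k = ker ∂_k / im ∂_{k+1}, so:

  H_0: rank C_0 − rank ∂_1 = 5 − 4 = 1, and the invariant factors of ∂_1 are all 1, so H_0 ≅ Z.
  H_1: rank ker ∂_1 − rank ∂_2 = (9 − 4) − 5 = 0, and the invariant factors of ∂_2 are all 1, so H_1 ≅ 0.
  H_2: rank ker ∂_2 − rank ∂_3 = (6 − 5) − 0 = 1, and there is no ∂_3, so H_2 ≅ Z.

As a check, the Euler characteristic is 5 − 9 + 6 = 2, which agrees with 1 − 0 + 1 = 2.
(K is a triangulation of the 2-sphere S^2.)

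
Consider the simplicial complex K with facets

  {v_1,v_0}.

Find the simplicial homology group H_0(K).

H_0 = Z.

Fix the vertex order v_0 < v_1 and write every simplex with vertices in increasing order. Then dim K = 1 and the simplices of K are:

  0-simplices (2): [v_0], [v_1]
  1-simplices (1): [v_0,v_1]

Hence C_0 ≅ Z^2, C_1 ≅ Z^1.

Boundary ∂_1: C_1 → C_0 sends each edge [p,q] (with p < q) to q − p.
The resulting 2×1 matrix has rank 1, and its Smith normal form has invariant factors (1).

Reading off H_k = ker ∂_k / im ∂_{k+1}:

  H_0: rank C_0 − rank ∂_1 = 2 − 1 = 1, and the invariant factors of ∂_1 are all 1, so H_0 ≅ Z.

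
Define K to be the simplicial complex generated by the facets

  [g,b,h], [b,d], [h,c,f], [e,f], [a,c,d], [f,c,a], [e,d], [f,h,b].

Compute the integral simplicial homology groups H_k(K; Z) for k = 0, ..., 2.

H_0 ≅ Z,  H_1 ≅ Z^2,  H_2 = 0.

Fix the vertex order a < b < c < d < e < f < g < h and write every simplex with vertices in increasing order. Then dim K = 2 and the simplices of K are:

  0-simplices (8): a, b, c, d, e, f, g, h
  1-simplices (14): ac, ad, af, bd, bf, bg, bh, cd, cf, ch, de, ef, fh, gh
  2-simplices (5): acd, acf, bfh, bgh, cfh

giving chain groups C_0 ≅ Z^8, C_1 ≅ Z^14, C_2 ≅ Z^5.

The boundary map ∂_1: C_1 → C_0 maps an edge to its endpoints' difference, ∂[p,q] = q − p. For instance
  ∂de = e − d.
This gives a 8×14 integer matrix of rank 7; reducing to Smith normal form yields diagonal entries (1,1,1,1,1,1,1).

Boundary ∂_2: C_2 → C_1 maps a triangle to the signed sum of its edges. For instance
  ∂bgh = gh − bh + bg,
  ∂acd = cd − ad + ac.
The 14×5 boundary matrix has rank 5 and Smith normal form diag(1,1,1,1,1).

From H_k ≅ ker(∂_k) / im(∂_{k+1}) we obtain:

  H_0: rank C_0 − rank ∂_1 = 8 − 7 = 1, and the invariant factors of ∂_1 are all 1, so H_0 = Z.
  H_1: rank ker ∂_1 − rank ∂_2 = (14 − 7) − 5 = 2, and the invariant factors of ∂_2 are all 1, so H_1 = Z^2.
  H_2: rank ker ∂_2 − rank ∂_3 = (5 − 5) − 0 = 0, and there is no ∂_3, so H_2 = 0.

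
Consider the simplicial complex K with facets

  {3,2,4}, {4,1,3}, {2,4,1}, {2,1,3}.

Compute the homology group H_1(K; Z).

H_1 ≅ 0.

Fix the vertex order 1 < 2 < 3 < 4 and write every simplex with vertices in increasing order. Then dim K = 2 and the simplices of K are:

  0-simplices (4): [1], [2], [3], [4]
  1-simplices (6): [1,2], [1,3], [1,4], [2,3], [2,4], [3,4]
  2-simplices (4): [1,2,3], [1,2,4], [1,3,4], [2,3,4]

Hence C_0 ≅ Z^4, C_1 ≅ Z^6, C_2 ≅ Z^4.

∂_1: C_1 → C_0 maps an edge to its endpoints' difference, ∂[p,q] = q − p. For instance
  ∂[3,4] = [4] − [3].
This gives a 4×6 integer matrix of rank 3; reducing to Smith normal form yields diagonal entries (1,1,1).

The boundary map ∂_2: C_2 → C_1 maps a triangle to the signed sum of its edges. For instance
  ∂[1,2,3] = [2,3] − [1,3] + [1,2],
  ∂[1,3,4] = [3,4] − [1,4] + [1,3].
As a 6×4 matrix over Z this has rank 3, with invariant factors (1,1,1).

From H_k ≅ ker(∂_k) / im(∂_{k+1}) we obtain:

  H_1: rank ker ∂_1 − rank ∂_2 = (6 − 3) − 3 = 0, and the invariant factors of ∂_2 are all 1, so H_1 ≅ 0.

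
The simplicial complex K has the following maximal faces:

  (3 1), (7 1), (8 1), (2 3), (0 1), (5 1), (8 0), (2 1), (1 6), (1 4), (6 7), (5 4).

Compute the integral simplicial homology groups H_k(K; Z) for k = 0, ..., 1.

H_0 = Z,  H_1 = Z^4.

Take the total order 0 < 1 < 2 < 3 < 4 < 5 < 6 < 7 < 8 on the vertex set. Then K (dimension 1) consists of the simplices:

  0-simplices (9): [0], [1], [2], [3], [4], [5], [6], [7], [8]
  1-simplices (12): [0,1], [0,8], [1,2], [1,3], [1,4], [1,5], [1,6], [1,7], [1,8], [2,3], [4,5], [6,7]

Hence C_0 ≅ Z^9, C_1 ≅ Z^12.

The boundary map ∂_1: C_1 → C_0 sends each edge [p,q] (with p < q) to q − p. For instance
  ∂[1,7] = [7] − [1].
The resulting 9×12 matrix has rank 8, and its Smith normal form has invariant factors (1,1,1,1,1,1,1,1).

Now H_k = ker ∂_k / im ∂_{k+1}, so:

  H_0: rank C_0 − rank ∂_1 = 9 − 8 = 1, and the invariant factors of ∂_1 are all 1, so H_0 = Z.
  H_1: rank ker ∂_1 − rank ∂_2 = (12 − 8) − 0 = 4, and there is no ∂_2, so H_1 = Z^4.

As a check, the Euler characteristic is 9 − 12 = -3, which agrees with 1 − 4 = -3.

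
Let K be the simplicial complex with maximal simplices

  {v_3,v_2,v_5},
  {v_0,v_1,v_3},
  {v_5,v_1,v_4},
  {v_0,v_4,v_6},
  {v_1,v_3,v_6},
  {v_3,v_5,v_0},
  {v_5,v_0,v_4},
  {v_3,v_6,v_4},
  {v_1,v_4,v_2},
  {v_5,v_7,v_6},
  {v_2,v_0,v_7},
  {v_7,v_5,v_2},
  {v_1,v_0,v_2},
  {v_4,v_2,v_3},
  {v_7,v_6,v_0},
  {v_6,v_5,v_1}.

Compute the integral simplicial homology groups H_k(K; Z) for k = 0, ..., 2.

K has 8 vertices, 24 edges, 16 triangles.
rank ∂_0 = 0, rank ∂_1 = 7 ⇒ b_0 = 8 − 0 − 7 = 1; all invariant factors of ∂_1 are 1 so no torsion. So H_0 ≅ Z.
rank ∂_1 = 7, rank ∂_2 = 15 ⇒ b_1 = 24 − 7 − 15 = 2; all invariant factors of ∂_2 are 1 so no torsion. So H_1 ≅ Z^2.
rank ∂_2 = 15, rank ∂_3 = 0 ⇒ b_2 = 16 − 15 − 0 = 1. So H_2 ≅ Z.

H_0 ≅ Z,  H_1 ≅ Z^2,  H_2 ≅ Z.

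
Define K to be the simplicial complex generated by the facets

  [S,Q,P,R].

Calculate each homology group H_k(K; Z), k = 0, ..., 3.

We work with the vertex ordering P < Q < R < S. The simplices of K, each written with vertices in increasing order, are:

  0-simplices (4): P, Q, R, S
  1-simplices (6): PQ, PR, PS, QR, QS, RS
  2-simplices (4): PQR, PQS, PRS, QRS
  3-simplices (1): PQRS

so the chain groups are C_0 ≅ Z^4, C_1 ≅ Z^6, C_2 ≅ Z^4, C_3 ≅ Z^1.

Boundary ∂_1: C_1 → C_0 is given by ∂[p,q] = [q] − [p]. For instance
  ∂QS = S − Q.
The resulting 4×6 matrix has rank 3, and its Smith normal form has invariant factors (1,1,1).

The boundary map ∂_2: C_2 → C_1 acts by ∂[p,q,r] = [q,r] − [p,r] + [p,q]. For instance
  ∂PRS = RS − PS + PR,
  ∂PQR = QR − PR + PQ.
As a 6×4 matrix over Z this has rank 3, with invariant factors (1,1,1).

∂_3: C_3 → C_2 sends each 3-simplex σ to the alternating sum Σ_i (−1)^i (σ with its i-th vertex removed). For instance
  ∂PQRS = QRS − PRS + PQS − PQR.
The 4×1 boundary matrix has rank 1 and Smith normal form diag(1).

Now H_k = ker ∂_k / im ∂_{k+1}, so:

  H_0: rank C_0 − rank ∂_1 = 4 − 3 = 1, and the invariant factors of ∂_1 are all 1, so H_0 = Z.
  H_1: rank ker ∂_1 − rank ∂_2 = (6 − 3) − 3 = 0, and the invariant factors of ∂_2 are all 1, so H_1 = 0.
  H_2: rank ker ∂_2 − rank ∂_3 = (4 − 3) − 1 = 0, and the invariant factors of ∂_3 are all 1, so H_2 = 0.
  H_3: rank ker ∂_3 − rank ∂_4 = (1 − 1) − 0 = 0, and there is no ∂_4, so H_3 = 0.

As a check, the Euler characteristic is 4 − 6 + 4 − 1 = 1, which agrees with 1 − 0 + 0 − 0 = 1.

H_0 = Z,  H_1 = 0,  H_2 = 0,  H_3 = 0.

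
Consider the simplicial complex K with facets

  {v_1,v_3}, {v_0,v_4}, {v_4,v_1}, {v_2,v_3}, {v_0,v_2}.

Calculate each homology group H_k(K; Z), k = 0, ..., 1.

H_0 = Z,  H_1 = Z.

K has 5 vertices, 5 edges.
rank ∂_0 = 0, rank ∂_1 = 4 ⇒ b_0 = 5 − 0 − 4 = 1; all invariant factors of ∂_1 are 1 so no torsion. So H_0 = Z.
rank ∂_1 = 4, rank ∂_2 = 0 ⇒ b_1 = 5 − 4 − 0 = 1. So H_1 = Z.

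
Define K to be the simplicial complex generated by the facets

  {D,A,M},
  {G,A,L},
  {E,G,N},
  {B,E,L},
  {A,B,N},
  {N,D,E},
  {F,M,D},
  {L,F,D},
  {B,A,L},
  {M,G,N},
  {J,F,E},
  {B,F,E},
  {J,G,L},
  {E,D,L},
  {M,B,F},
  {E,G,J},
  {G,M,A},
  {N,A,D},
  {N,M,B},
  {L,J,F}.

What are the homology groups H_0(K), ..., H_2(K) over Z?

H_0 ≅ Z,  H_1 ≅ Z ⊕ Z/2,  H_2 = 0.

Fix the vertex order A < B < D < E < F < G < J < L < M < N and write every simplex with vertices in increasing order. Then dim K = 2 and the simplices of K are:

  0-simplices (10): A, B, D, E, F, G, J, L, M, N
  1-simplices (30): AB, AD, AG, AL, AM, AN, BE, BF, BL, BM, BN, DE, DF, DL, DM, DN, EF, EG, EJ, EL, EN, FJ, FL, FM, GJ, GL, GM, GN, JL, MN
  2-simplices (20): ABL, ABN, ADM, ADN, AGL, AGM, BEF, BEL, BFM, BMN, DEL, DEN, DFL, DFM, EFJ, EGJ, EGN, FJL, GJL, GMN

giving chain groups C_0 ≅ Z^10, C_1 ≅ Z^30, C_2 ≅ Z^20.

Boundary ∂_1: C_1 → C_0 maps an edge to its endpoints' difference, ∂[p,q] = q − p.
The resulting 10×30 matrix has rank 9, and its Smith normal form has invariant factors (1,1,1,1,1,1,1,1,1).

∂_2: C_2 → C_1 maps a triangle to the signed sum of its edges. For instance
  ∂GMN = MN − GN + GM,
  ∂ABN = BN − AN + AB.
The 30×20 boundary matrix has rank 20 and Smith normal form diag(1,1,1,1,1,1,1,1,1,1,1,1,1,1,1,1,1,1,1,2).

From H_k ≅ ker(∂_k) / im(∂_{k+1}) we obtain:

  H_0: rank C_0 − rank ∂_1 = 10 − 9 = 1, and the invariant factors of ∂_1 are all 1, so H_0 ≅ Z.
  H_1: rank ker ∂_1 − rank ∂_2 = (30 − 9) − 20 = 1, and ∂_2 has invariant factor 2 > 1, so H_1 ≅ Z ⊕ Z/2.
  H_2: rank ker ∂_2 − rank ∂_3 = (20 − 20) − 0 = 0, and there is no ∂_3, so H_2 ≅ 0.

(K is a triangulation of the Klein bottle.)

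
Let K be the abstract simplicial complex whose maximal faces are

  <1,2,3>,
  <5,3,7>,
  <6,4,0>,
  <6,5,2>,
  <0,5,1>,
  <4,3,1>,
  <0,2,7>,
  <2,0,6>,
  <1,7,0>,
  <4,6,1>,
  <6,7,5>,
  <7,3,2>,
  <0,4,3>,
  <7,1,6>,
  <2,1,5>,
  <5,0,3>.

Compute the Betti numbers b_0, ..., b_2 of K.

Fix the vertex order 0 < 1 < 2 < 3 < 4 < 5 < 6 < 7 and write every simplex with vertices in increasing order. Then dim K = 2 and the simplices of K are:

  0-simplices (8): [0], [1], [2], [3], [4], [5], [6], [7]
  1-simplices (24): (24 of them)
  2-simplices (16): [0,1,5], [0,1,7], [0,2,6], [0,2,7], [0,3,4], [0,3,5], [0,4,6], [1,2,3], [1,2,5], [1,3,4], [1,4,6], [1,6,7], [2,3,7], [2,5,6], [3,5,7], [5,6,7]

Hence C_0 ≅ Z^8, C_1 ≅ Z^24, C_2 ≅ Z^16.

Boundary ∂_1: C_1 → C_0 sends each edge [p,q] (with p < q) to q − p. For instance
  ∂[4,6] = [6] − [4].
The resulting 8×24 matrix has rank 7, and its Smith normal form has invariant factors (1,1,1,1,1,1,1).

∂_2: C_2 → C_1 maps a triangle to the signed sum of its edges. For instance
  ∂[2,3,7] = [3,7] − [2,7] + [2,3],
  ∂[0,2,7] = [2,7] − [0,7] + [0,2].
As a 24×16 matrix over Z this has rank 15, with invariant factors (1,1,1,1,1,1,1,1,1,1,1,1,1,1,1).

Computing H_k = (kernel of ∂_k) / (image of ∂_{k+1}):

  H_0: rank C_0 − rank ∂_1 = 8 − 7 = 1, and the invariant factors of ∂_1 are all 1, so H_0 = Z.
  H_1: rank ker ∂_1 − rank ∂_2 = (24 − 7) − 15 = 2, and the invariant factors of ∂_2 are all 1, so H_1 = Z^2.
  H_2: rank ker ∂_2 − rank ∂_3 = (16 − 15) − 0 = 1, and there is no ∂_3, so H_2 = Z.

Hence the Betti numbers are b_0 = 1, b_1 = 2, b_2 = 1.

b_0 = 1, b_1 = 2, b_2 = 1.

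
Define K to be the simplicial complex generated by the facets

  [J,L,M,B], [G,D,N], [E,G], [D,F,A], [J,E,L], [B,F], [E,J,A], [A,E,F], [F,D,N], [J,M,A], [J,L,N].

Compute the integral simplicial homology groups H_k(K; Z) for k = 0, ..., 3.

We work with the vertex ordering A < B < D < E < F < G < J < L < M < N. The simplices of K, each written with vertices in increasing order, are:

  0-simplices (10): A, B, D, E, F, G, J, L, M, N
  1-simplices (23): AD, AE, AF, AJ, AM, BF, BJ, BL, BM, DF, DG, DN, EF, EG, EJ, EL, FN, GN, JL, JM, JN, LM, LN
  2-simplices (12): ADF, AEF, AEJ, AJM, BJL, BJM, BLM, DFN, DGN, EJL, JLM, JLN
  3-simplices (1): BJLM

so the chain groups are C_0 ≅ Z^10, C_1 ≅ Z^23, C_2 ≅ Z^12, C_3 ≅ Z^1.

Boundary ∂_1: C_1 → C_0 is given by ∂[p,q] = [q] − [p].
The 10×23 boundary matrix has rank 9 and Smith normal form diag(1,1,1,1,1,1,1,1,1).

Boundary ∂_2: C_2 → C_1 acts by ∂[p,q,r] = [q,r] − [p,r] + [p,q]. For instance
  ∂BJL = JL − BL + BJ,
  ∂DGN = GN − DN + DG.
This gives a 23×12 integer matrix of rank 11; reducing to Smith normal form yields diagonal entries (1,1,1,1,1,1,1,1,1,1,1).

∂_3: C_3 → C_2 sends each 3-simplex σ to the alternating sum Σ_i (−1)^i (σ with its i-th vertex removed). For instance
  ∂BJLM = JLM − BLM + BJM − BJL.
This gives a 12×1 integer matrix of rank 1; reducing to Smith normal form yields diagonal entries (1).

From H_k ≅ ker(∂_k) / im(∂_{k+1}) we obtain:

  H_0: rank C_0 − rank ∂_1 = 10 − 9 = 1, and the invariant factors of ∂_1 are all 1, so H_0 ≅ Z.
  H_1: rank ker ∂_1 − rank ∂_2 = (23 − 9) − 11 = 3, and the invariant factors of ∂_2 are all 1, so H_1 ≅ Z^3.
  H_2: rank ker ∂_2 − rank ∂_3 = (12 − 11) − 1 = 0, and the invariant factors of ∂_3 are all 1, so H_2 ≅ 0.
  H_3: rank ker ∂_3 − rank ∂_4 = (1 − 1) − 0 = 0, and there is no ∂_4, so H_3 ≅ 0.

As a check, the Euler characteristic is 10 − 23 + 12 − 1 = -2, which agrees with 1 − 3 + 0 − 0 = -2.

H_0 ≅ Z,  H_1 ≅ Z^3,  H_2 = 0,  H_3 = 0.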